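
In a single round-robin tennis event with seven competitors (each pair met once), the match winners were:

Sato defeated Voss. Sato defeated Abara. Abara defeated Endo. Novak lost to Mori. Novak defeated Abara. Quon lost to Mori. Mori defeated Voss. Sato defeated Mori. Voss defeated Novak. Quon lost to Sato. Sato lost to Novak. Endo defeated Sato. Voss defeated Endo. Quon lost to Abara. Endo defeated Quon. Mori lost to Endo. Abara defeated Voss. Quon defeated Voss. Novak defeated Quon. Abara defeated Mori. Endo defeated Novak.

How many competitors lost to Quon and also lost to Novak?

0

Quon beat: Voss.
Novak beat: Sato, Quon, Abara.
No one was beaten by both.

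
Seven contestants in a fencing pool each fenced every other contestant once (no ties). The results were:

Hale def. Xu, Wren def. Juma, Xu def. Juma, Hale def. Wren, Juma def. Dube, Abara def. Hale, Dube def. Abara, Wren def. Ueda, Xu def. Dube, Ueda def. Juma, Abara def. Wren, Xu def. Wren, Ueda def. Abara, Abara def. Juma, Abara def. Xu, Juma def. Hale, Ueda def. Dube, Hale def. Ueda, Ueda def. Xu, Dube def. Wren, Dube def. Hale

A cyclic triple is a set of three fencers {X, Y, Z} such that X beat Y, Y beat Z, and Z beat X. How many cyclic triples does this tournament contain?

12

Win totals: Abara 4, Ueda 4, Wren 2, Dube 3, Xu 3, Hale 3, Juma 2.
A fencer with w wins dominates both others in C(w,2) triples; summing gives 6 + 6 + 1 + 3 + 3 + 3 + 1 = 23 transitive triples.
Total triples C(7,3) = 35, so cyclic triples = 35 − 23 = 12.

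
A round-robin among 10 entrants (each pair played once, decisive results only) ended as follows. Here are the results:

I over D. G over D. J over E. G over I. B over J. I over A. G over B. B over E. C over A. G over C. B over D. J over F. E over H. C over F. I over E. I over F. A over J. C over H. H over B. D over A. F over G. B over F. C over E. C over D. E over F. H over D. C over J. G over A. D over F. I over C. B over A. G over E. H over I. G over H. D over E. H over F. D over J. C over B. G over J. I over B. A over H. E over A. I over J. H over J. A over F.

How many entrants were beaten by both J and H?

1

J beat: E, F.
H beat: B, D, F, I, J.
Both beat: F — 1.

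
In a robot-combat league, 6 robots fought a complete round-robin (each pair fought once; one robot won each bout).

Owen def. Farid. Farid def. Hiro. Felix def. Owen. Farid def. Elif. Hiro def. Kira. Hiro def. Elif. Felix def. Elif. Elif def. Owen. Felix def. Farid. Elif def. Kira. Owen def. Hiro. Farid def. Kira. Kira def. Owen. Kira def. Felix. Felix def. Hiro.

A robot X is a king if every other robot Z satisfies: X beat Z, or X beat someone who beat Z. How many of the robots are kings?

4

Owen cannot reach Felix in two steps.
Kira reaches everyone (king).
Farid reaches everyone (king).
Felix reaches everyone (king).
Hiro cannot reach Farid in two steps.
Elif reaches everyone (king).
Kings: Kira, Farid, Felix, Elif — 4.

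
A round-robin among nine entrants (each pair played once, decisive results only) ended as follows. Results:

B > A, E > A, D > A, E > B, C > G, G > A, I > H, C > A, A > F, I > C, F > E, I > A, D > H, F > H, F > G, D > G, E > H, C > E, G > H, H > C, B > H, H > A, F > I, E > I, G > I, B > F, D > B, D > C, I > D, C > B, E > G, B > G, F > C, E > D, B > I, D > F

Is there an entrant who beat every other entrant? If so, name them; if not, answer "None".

Highest win total is E with 6 (out of 8 possible).
E lost to C, F, so no entrant went undefeated.

None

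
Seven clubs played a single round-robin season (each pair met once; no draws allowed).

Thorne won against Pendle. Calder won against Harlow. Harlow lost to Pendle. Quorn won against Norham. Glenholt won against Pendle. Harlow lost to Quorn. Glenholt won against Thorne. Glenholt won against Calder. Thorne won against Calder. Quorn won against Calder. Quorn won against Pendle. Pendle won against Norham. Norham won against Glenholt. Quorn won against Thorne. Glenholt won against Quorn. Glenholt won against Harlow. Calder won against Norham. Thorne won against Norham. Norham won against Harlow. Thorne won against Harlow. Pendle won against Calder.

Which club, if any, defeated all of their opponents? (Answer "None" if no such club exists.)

None

Highest win total is Quorn with 5 (out of 6 possible).
Quorn lost to Glenholt, so no club went undefeated.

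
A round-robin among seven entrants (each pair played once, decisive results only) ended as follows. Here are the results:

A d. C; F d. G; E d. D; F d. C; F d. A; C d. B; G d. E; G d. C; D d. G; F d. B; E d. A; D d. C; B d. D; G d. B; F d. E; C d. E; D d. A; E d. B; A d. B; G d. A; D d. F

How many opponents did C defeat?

2

C's results: beat B, E; lost to A, D, F, G.
That is 2 wins.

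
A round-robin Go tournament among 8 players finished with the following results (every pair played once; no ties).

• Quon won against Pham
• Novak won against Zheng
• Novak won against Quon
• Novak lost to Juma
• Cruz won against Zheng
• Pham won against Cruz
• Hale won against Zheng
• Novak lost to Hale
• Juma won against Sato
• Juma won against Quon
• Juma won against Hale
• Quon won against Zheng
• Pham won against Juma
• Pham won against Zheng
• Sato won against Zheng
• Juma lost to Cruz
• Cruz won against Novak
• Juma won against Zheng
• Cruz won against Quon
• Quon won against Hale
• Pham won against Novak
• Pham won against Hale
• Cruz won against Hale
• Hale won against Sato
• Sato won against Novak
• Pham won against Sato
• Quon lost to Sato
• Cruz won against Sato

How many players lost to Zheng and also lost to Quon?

0

Zheng beat: no one.
Quon beat: Pham, Hale, Zheng.
No one was beaten by both.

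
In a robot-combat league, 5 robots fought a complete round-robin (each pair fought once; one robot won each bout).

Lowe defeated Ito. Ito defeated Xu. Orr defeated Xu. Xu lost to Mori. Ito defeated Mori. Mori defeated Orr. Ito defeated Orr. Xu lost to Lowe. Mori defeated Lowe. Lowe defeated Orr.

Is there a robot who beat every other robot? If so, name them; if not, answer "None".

Highest win total is Mori with 3 (out of 4 possible).
Mori lost to Ito, so no robot went undefeated.

None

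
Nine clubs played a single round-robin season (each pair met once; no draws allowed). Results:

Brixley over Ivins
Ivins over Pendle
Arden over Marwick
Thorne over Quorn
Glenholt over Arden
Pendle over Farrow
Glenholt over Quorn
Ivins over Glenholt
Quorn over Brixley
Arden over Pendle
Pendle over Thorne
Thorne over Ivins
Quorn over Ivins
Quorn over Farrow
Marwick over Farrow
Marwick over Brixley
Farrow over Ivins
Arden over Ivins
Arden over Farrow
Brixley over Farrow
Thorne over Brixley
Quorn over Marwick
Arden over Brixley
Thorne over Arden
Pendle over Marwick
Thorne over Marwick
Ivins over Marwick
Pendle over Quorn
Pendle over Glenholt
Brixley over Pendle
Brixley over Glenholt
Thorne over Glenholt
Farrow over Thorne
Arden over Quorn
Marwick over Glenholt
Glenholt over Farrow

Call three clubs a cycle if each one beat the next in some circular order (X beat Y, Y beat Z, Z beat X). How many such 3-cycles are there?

22

Win totals: Pendle 5, Thorne 6, Ivins 3, Quorn 4, Brixley 4, Marwick 3, Glenholt 3, Arden 6, Farrow 2.
A club with w wins dominates both others in C(w,2) triples; summing gives 10 + 15 + 3 + 6 + 6 + 3 + 3 + 15 + 1 = 62 transitive triples.
Total triples C(9,3) = 84, so cyclic triples = 84 − 62 = 22.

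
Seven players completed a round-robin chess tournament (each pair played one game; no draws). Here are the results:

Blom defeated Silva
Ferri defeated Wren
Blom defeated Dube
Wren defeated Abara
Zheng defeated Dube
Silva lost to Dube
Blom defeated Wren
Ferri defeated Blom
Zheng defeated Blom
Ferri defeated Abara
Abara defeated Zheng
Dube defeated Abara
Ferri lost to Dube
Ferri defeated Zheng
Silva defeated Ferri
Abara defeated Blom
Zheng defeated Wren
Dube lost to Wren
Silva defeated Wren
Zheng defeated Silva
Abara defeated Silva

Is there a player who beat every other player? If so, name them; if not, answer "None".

Highest win total is Zheng with 4 (out of 6 possible).
Zheng lost to Ferri, Abara, so no player went undefeated.

None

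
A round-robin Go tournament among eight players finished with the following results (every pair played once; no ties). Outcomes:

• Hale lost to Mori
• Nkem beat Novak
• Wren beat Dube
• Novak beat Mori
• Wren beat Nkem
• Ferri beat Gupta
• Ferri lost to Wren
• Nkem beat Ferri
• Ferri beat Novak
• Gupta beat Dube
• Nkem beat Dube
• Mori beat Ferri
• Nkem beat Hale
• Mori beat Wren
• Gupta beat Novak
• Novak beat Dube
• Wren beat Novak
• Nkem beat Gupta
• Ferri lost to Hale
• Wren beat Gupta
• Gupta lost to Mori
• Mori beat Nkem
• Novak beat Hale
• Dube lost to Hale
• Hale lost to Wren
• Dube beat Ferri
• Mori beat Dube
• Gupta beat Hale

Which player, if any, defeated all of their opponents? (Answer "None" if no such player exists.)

None

Highest win total is Wren with 6 (out of 7 possible).
Wren lost to Mori, so no player went undefeated.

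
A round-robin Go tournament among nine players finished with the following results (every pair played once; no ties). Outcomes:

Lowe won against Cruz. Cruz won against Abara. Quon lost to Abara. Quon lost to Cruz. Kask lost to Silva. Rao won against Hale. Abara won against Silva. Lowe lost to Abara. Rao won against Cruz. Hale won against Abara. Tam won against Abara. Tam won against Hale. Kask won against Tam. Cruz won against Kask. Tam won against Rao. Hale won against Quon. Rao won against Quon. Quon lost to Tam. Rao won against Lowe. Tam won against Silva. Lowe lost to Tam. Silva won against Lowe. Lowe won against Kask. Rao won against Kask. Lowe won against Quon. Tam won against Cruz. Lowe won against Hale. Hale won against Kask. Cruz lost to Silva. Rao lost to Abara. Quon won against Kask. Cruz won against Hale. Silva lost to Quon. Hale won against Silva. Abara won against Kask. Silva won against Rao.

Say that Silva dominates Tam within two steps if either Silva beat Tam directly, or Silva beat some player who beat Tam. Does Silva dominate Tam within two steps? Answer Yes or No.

Silva did not beat Tam directly.
Silva beat Kask, Rao, Cruz, Lowe. Of those, Kask beat Tam.

Yes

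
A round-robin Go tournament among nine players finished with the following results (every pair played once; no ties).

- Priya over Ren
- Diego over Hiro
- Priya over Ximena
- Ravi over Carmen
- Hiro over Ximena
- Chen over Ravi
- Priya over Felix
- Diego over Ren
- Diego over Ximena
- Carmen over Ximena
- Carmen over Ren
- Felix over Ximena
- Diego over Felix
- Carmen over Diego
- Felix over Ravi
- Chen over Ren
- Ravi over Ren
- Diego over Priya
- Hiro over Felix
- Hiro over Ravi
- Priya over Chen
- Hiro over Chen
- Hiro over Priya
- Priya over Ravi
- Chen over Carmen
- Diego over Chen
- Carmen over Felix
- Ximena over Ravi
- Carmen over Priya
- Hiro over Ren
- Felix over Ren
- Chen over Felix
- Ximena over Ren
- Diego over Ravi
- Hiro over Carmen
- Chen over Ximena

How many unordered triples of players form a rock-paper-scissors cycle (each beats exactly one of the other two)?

7

Win totals: Chen 5, Hiro 7, Felix 3, Priya 5, Carmen 5, Ravi 2, Diego 7, Ren 0, Ximena 2.
A player with w wins dominates both others in C(w,2) triples; summing gives 10 + 21 + 3 + 10 + 10 + 1 + 21 + 0 + 1 = 77 transitive triples.
Total triples C(9,3) = 84, so cyclic triples = 84 − 77 = 7.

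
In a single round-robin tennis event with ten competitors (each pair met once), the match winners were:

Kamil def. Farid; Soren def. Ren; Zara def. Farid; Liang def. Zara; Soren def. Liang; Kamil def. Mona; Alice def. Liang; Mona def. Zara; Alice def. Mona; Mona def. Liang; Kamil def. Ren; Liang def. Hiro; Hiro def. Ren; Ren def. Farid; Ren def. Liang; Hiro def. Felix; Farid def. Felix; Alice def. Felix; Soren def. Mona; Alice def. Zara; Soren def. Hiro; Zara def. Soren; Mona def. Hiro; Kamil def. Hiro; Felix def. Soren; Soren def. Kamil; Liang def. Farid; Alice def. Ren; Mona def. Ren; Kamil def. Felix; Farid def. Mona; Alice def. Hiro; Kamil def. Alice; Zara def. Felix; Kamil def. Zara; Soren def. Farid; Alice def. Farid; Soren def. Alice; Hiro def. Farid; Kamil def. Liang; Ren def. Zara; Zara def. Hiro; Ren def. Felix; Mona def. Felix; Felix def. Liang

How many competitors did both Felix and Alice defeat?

1

Felix beat: Liang, Soren.
Alice beat: Zara, Liang, Felix, Ren, Farid, Mona, Hiro.
Both beat: Liang — 1.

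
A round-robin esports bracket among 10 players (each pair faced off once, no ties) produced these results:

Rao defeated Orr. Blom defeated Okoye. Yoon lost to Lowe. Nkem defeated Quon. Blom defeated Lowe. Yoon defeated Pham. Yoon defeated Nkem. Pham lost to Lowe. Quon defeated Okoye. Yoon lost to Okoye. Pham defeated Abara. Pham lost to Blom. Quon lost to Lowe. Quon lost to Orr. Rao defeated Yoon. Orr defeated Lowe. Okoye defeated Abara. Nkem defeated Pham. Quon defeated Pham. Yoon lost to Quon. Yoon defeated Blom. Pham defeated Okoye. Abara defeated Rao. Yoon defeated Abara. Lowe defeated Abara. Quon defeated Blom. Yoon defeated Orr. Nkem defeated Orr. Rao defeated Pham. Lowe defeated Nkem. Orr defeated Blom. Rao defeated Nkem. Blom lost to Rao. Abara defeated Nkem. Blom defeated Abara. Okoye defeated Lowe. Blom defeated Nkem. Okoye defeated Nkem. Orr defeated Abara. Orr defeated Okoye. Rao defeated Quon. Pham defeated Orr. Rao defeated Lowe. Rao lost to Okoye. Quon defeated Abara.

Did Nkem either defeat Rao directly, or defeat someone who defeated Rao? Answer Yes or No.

No

Nkem did not beat Rao directly.
Nkem beat Orr, Quon, Pham, but each of them lost to Rao. No two-step path.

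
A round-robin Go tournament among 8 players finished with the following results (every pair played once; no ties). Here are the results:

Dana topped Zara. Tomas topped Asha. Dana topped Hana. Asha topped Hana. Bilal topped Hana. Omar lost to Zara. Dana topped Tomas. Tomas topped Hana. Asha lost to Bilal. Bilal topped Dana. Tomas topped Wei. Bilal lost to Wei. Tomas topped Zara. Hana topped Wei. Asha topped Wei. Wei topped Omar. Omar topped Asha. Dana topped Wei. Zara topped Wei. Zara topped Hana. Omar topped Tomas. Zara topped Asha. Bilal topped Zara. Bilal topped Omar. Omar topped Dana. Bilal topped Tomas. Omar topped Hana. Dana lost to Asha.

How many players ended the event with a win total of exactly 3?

1

Win totals: Zara 4, Dana 4, Omar 4, Hana 1, Wei 2, Bilal 6, Asha 3, Tomas 4.
Exactly 3: Asha — 1 player.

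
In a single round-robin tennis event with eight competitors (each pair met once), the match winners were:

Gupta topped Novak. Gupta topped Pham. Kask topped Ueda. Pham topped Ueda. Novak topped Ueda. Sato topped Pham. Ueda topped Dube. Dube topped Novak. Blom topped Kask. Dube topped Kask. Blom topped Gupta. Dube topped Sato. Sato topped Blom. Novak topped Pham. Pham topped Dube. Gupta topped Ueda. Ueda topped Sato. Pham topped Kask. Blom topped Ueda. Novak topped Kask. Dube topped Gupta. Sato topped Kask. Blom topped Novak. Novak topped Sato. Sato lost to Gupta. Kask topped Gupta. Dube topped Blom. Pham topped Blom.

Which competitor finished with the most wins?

Win totals: Gupta 4, Ueda 2, Blom 4, Sato 3, Pham 4, Novak 4, Dube 5, Kask 2.
Dube leads with 5 wins (next highest: 4).

Dube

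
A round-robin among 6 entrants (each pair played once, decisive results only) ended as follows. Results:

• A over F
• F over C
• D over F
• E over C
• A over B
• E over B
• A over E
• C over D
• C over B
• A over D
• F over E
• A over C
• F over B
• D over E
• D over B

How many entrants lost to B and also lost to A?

B beat: no one.
A beat: B, C, D, E, F.
No one was beaten by both.

0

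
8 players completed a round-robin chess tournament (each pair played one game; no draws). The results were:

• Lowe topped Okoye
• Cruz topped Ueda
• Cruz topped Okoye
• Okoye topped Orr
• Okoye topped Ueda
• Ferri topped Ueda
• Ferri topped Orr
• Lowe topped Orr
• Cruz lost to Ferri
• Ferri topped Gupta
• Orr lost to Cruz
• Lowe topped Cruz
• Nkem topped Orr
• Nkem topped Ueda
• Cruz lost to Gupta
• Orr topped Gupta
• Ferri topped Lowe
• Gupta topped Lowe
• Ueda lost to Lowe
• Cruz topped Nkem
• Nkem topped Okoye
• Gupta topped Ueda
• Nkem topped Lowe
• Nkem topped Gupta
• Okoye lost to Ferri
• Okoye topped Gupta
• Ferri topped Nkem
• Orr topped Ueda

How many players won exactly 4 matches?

2

Win totals: Nkem 5, Lowe 4, Gupta 3, Orr 2, Cruz 4, Ferri 7, Okoye 3, Ueda 0.
Exactly 4: Lowe, Cruz — 2 players.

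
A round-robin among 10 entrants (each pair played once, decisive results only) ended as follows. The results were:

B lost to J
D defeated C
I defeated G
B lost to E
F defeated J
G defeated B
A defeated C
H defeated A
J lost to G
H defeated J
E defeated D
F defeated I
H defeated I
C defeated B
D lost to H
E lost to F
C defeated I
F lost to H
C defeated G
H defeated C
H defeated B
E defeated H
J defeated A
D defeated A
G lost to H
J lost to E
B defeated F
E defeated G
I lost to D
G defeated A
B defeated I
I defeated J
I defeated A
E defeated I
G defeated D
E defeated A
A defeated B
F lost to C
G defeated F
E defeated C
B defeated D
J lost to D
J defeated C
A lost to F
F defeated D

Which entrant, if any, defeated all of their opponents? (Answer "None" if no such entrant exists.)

Highest win total is H with 8 (out of 9 possible).
H lost to E, so no entrant went undefeated.

None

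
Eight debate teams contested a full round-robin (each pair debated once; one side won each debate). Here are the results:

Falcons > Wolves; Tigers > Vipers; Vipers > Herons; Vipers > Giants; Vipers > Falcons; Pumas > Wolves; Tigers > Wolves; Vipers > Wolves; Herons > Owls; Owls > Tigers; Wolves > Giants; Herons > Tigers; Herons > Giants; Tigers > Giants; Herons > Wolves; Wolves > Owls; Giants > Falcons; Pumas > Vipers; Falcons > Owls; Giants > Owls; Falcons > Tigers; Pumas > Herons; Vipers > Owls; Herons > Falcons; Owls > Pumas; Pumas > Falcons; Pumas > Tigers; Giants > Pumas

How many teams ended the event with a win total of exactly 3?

Win totals: Tigers 3, Vipers 5, Giants 3, Owls 2, Herons 5, Wolves 2, Falcons 3, Pumas 5.
Exactly 3: Tigers, Giants, Falcons — 3 teams.

3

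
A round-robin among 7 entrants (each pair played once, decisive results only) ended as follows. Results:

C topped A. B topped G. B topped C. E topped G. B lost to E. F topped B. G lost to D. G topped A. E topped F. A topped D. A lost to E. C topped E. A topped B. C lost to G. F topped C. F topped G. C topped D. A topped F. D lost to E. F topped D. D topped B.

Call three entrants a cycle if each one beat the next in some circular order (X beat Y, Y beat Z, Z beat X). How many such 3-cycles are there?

10

Win totals: A 3, B 2, C 3, D 2, E 5, F 4, G 2.
An entrant with w wins dominates both others in C(w,2) triples; summing gives 3 + 1 + 3 + 1 + 10 + 6 + 1 = 25 transitive triples.
Total triples C(7,3) = 35, so cyclic triples = 35 − 25 = 10.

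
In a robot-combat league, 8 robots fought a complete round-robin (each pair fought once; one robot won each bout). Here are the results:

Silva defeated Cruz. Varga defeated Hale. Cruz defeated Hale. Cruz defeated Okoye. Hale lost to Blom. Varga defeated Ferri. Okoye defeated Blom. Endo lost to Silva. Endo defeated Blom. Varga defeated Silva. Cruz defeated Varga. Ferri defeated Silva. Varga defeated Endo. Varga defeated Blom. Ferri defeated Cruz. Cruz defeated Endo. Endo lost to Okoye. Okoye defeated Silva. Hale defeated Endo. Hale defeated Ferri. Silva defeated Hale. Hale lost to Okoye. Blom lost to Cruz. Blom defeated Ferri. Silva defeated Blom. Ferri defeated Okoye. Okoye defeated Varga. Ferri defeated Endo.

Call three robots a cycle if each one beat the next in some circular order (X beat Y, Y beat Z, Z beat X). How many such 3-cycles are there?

12

Win totals: Cruz 5, Endo 1, Varga 5, Hale 2, Ferri 4, Okoye 5, Blom 2, Silva 4.
A robot with w wins dominates both others in C(w,2) triples; summing gives 10 + 0 + 10 + 1 + 6 + 10 + 1 + 6 = 44 transitive triples.
Total triples C(8,3) = 56, so cyclic triples = 56 − 44 = 12.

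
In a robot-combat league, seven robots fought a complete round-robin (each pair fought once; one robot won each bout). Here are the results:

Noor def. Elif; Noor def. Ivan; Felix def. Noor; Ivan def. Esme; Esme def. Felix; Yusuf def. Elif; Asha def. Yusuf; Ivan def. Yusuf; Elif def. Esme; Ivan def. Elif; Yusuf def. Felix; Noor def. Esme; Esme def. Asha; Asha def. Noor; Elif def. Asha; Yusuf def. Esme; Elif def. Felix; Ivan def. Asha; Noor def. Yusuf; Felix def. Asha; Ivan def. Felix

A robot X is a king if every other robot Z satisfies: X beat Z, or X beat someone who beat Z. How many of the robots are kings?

Felix reaches everyone (king).
Yusuf cannot reach Ivan in two steps.
Elif cannot reach Ivan in two steps.
Asha reaches everyone (king).
Esme cannot reach Elif, Ivan in two steps.
Ivan reaches everyone (king).
Noor reaches everyone (king).
Kings: Felix, Asha, Ivan, Noor — 4.

4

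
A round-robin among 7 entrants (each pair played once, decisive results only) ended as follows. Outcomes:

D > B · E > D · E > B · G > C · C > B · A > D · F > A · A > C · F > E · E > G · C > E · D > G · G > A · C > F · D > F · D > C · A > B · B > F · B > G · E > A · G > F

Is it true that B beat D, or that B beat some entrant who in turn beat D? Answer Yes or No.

B did not beat D directly.
B beat F, G, but each of them lost to D. No two-step path.

No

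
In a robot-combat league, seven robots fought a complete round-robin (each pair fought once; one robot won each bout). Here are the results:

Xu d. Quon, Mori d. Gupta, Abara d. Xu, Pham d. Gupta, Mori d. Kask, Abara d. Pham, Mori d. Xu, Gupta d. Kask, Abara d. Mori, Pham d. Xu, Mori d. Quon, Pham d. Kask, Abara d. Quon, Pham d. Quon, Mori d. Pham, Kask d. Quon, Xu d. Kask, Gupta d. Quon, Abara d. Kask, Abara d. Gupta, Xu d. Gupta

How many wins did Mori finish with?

5

Mori's results: beat Pham, Xu, Kask, Quon, Gupta; lost to Abara.
That is 5 wins.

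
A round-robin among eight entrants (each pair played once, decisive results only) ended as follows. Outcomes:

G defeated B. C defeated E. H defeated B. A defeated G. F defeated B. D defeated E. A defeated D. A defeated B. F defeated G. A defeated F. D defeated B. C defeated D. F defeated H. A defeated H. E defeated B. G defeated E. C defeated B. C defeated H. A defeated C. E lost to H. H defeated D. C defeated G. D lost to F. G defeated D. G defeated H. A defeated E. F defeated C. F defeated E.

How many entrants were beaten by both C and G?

4

C beat: B, D, E, G, H.
G beat: B, D, E, H.
Both beat: B, D, E, H — 4.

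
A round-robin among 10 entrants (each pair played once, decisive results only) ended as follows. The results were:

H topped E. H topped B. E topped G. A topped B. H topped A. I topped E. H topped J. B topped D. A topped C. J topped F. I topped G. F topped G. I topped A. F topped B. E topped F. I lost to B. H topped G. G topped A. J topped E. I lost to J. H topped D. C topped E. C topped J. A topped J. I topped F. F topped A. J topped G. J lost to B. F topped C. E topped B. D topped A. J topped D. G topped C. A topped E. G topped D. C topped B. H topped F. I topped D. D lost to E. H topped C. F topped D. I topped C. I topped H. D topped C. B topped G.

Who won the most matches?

Win totals: A 4, B 4, C 3, D 2, E 4, F 5, G 3, H 8, I 7, J 5.
H leads with 8 wins (next highest: 7).

H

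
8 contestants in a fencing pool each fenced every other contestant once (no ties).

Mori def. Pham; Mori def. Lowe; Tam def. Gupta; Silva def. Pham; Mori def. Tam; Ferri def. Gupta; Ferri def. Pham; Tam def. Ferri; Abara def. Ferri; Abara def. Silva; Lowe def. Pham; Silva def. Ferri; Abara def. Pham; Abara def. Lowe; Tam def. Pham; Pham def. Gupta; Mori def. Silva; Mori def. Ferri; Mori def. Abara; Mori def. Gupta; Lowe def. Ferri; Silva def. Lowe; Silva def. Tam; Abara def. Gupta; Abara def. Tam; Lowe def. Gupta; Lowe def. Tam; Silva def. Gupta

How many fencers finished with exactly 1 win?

1

Win totals: Abara 6, Mori 7, Lowe 4, Ferri 2, Gupta 0, Tam 3, Silva 5, Pham 1.
Exactly 1: Pham — 1 fencer.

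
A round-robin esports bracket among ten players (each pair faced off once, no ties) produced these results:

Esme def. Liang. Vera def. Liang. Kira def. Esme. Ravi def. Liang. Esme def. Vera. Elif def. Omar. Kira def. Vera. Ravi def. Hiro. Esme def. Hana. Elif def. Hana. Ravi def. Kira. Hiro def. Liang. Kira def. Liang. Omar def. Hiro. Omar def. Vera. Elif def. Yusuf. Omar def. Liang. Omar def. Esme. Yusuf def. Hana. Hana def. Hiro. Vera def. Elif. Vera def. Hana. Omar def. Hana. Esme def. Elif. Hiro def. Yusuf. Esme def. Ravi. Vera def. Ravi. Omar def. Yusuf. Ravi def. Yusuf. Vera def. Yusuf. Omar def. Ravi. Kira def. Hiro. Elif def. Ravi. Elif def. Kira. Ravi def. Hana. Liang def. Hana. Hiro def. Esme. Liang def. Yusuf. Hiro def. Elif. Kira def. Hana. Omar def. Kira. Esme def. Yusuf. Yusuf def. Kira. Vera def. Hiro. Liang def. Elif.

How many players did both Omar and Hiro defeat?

3

Omar beat: Vera, Esme, Liang, Ravi, Kira, Yusuf, Hiro, Hana.
Hiro beat: Esme, Liang, Elif, Yusuf.
Both beat: Esme, Liang, Yusuf — 3.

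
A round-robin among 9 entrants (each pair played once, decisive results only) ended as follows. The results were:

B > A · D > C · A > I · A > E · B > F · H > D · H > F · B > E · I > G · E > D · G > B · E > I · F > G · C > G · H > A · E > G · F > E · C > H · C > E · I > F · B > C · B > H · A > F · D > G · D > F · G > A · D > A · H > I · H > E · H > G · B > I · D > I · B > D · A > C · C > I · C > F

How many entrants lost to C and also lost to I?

2

C beat: E, F, G, H, I.
I beat: F, G.
Both beat: F, G — 2.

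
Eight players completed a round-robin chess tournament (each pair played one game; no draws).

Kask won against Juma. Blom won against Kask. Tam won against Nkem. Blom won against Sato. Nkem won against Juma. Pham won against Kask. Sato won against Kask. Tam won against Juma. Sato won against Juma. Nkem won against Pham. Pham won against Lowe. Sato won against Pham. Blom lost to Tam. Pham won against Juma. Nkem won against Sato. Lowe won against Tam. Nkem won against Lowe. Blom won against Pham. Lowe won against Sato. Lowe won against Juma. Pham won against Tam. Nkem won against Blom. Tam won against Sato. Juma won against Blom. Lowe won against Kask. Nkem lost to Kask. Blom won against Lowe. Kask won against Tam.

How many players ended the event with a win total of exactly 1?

Win totals: Kask 3, Juma 1, Lowe 4, Pham 4, Nkem 5, Tam 4, Blom 4, Sato 3.
Exactly 1: Juma — 1 player.

1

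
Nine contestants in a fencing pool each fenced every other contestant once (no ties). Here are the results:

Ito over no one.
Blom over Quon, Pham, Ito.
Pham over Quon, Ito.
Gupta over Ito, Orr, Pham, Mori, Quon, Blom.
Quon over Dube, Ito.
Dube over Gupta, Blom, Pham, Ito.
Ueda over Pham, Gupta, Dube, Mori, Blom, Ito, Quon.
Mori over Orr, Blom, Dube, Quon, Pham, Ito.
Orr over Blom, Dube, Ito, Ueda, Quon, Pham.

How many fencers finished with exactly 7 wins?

Win totals: Ito 0, Gupta 6, Mori 6, Dube 4, Quon 2, Ueda 7, Blom 3, Orr 6, Pham 2.
Exactly 7: Ueda — 1 fencer.

1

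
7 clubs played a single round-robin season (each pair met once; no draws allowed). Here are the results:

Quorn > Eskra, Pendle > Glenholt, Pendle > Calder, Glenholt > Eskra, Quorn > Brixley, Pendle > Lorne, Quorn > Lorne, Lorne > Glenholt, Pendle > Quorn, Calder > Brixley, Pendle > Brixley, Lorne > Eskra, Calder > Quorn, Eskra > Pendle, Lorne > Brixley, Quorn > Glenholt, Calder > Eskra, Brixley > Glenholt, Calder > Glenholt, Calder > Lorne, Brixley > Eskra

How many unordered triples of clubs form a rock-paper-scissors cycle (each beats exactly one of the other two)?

5

Win totals: Glenholt 1, Calder 5, Quorn 4, Pendle 5, Eskra 1, Lorne 3, Brixley 2.
A club with w wins dominates both others in C(w,2) triples; summing gives 0 + 10 + 6 + 10 + 0 + 3 + 1 = 30 transitive triples.
Total triples C(7,3) = 35, so cyclic triples = 35 − 30 = 5.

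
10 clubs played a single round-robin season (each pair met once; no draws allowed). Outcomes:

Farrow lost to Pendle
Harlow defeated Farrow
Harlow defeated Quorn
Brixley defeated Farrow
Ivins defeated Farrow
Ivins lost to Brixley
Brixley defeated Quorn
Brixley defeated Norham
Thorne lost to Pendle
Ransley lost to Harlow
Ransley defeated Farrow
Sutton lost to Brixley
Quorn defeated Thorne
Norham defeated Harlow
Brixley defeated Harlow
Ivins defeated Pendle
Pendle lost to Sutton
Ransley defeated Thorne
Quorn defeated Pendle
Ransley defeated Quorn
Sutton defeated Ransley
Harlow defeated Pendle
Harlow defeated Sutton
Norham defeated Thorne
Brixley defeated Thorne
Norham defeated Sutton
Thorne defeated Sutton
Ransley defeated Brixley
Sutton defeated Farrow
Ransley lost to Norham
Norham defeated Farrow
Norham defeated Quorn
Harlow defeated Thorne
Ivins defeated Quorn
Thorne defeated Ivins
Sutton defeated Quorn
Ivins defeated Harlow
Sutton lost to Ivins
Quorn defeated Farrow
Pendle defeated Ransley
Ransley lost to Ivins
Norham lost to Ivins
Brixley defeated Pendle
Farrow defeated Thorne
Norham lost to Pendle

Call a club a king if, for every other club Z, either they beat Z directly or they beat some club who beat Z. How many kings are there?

6

Ransley reaches everyone (king).
Pendle reaches everyone (king).
Brixley reaches everyone (king).
Thorne cannot reach Brixley in two steps.
Norham reaches everyone (king).
Harlow reaches everyone (king).
Ivins reaches everyone (king).
Sutton cannot reach Harlow, Ivins in two steps.
Quorn cannot reach Brixley, Harlow in two steps.
Farrow cannot reach Ransley, Pendle, Brixley, Norham, Harlow, Quorn in two steps.
Kings: Ransley, Pendle, Brixley, Norham, Harlow, Ivins — 6.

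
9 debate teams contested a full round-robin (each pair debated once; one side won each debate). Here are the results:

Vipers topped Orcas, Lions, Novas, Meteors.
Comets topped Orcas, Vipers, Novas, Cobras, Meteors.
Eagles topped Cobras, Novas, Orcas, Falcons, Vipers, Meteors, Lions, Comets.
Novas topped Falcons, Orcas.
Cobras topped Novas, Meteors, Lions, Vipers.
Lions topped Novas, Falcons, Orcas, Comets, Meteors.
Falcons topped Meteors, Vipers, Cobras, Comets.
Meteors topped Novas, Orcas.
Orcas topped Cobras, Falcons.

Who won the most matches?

Eagles

Win totals: Comets 5, Meteors 2, Cobras 4, Novas 2, Orcas 2, Lions 5, Falcons 4, Eagles 8, Vipers 4.
Eagles leads with 8 wins (next highest: 5).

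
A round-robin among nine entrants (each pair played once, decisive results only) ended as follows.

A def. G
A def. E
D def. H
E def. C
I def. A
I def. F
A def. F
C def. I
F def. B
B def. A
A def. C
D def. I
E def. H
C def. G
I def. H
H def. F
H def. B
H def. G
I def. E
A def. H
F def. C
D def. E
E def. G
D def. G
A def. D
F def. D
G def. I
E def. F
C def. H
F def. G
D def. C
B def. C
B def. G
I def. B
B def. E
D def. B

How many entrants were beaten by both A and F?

3

A beat: C, D, E, F, G, H.
F beat: B, C, D, G.
Both beat: C, D, G — 3.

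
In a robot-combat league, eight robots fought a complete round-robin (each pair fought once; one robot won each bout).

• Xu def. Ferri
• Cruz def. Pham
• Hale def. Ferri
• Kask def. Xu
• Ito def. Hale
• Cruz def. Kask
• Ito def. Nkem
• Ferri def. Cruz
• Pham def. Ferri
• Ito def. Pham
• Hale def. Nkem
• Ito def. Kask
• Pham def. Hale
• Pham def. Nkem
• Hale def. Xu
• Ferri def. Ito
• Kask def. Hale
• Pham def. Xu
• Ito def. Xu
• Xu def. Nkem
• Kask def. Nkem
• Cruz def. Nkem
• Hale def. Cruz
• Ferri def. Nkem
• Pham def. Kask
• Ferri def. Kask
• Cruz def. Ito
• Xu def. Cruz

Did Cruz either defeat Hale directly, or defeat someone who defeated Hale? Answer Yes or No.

Cruz did not beat Hale directly.
Cruz beat Kask, Nkem, Ito, Pham. Of those, Kask beat Hale.

Yes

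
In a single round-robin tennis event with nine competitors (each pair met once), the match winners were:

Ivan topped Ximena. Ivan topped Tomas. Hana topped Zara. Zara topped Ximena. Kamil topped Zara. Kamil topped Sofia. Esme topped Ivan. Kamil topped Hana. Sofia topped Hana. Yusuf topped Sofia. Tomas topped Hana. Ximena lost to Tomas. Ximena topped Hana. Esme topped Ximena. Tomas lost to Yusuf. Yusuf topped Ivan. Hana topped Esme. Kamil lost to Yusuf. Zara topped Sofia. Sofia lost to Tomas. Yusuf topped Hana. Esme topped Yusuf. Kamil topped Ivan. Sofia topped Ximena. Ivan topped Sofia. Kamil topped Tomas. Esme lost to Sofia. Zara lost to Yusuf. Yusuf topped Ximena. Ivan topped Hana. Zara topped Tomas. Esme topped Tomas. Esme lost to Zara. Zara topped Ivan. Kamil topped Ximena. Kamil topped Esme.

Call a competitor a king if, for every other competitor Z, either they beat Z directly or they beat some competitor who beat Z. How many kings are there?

3

Ximena cannot reach Ivan, Kamil, Sofia, Tomas, Yusuf in two steps.
Ivan cannot reach Kamil, Yusuf in two steps.
Kamil reaches everyone (king).
Esme reaches everyone (king).
Zara cannot reach Kamil in two steps.
Sofia cannot reach Kamil in two steps.
Hana cannot reach Kamil in two steps.
Tomas cannot reach Ivan, Kamil, Yusuf in two steps.
Yusuf reaches everyone (king).
Kings: Kamil, Esme, Yusuf — 3.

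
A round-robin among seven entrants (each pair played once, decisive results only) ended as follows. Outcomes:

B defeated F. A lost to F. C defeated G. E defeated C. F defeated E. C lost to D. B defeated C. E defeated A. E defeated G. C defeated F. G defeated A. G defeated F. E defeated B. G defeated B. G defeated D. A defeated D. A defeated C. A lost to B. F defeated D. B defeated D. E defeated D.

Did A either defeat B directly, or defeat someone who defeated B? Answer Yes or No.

A did not beat B directly.
A beat C, D, but each of them lost to B. No two-step path.

No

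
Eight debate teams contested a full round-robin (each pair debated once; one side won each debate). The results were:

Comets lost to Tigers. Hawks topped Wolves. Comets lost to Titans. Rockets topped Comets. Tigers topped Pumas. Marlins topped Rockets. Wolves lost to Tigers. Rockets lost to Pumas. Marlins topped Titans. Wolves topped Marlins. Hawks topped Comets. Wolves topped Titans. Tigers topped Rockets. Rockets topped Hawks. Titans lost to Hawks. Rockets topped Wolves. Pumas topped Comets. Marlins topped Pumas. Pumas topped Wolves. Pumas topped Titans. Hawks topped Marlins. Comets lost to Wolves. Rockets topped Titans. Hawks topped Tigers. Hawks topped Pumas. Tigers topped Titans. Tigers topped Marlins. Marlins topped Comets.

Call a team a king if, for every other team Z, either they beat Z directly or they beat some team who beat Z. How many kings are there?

Hawks reaches everyone (king).
Marlins cannot reach Tigers in two steps.
Tigers reaches everyone (king).
Comets cannot reach Hawks, Marlins, Tigers, Rockets, Wolves, Pumas, Titans in two steps.
Rockets reaches everyone (king).
Wolves cannot reach Hawks, Tigers in two steps.
Pumas cannot reach Tigers in two steps.
Titans cannot reach Hawks, Marlins, Tigers, Rockets, Wolves, Pumas in two steps.
Kings: Hawks, Tigers, Rockets — 3.

3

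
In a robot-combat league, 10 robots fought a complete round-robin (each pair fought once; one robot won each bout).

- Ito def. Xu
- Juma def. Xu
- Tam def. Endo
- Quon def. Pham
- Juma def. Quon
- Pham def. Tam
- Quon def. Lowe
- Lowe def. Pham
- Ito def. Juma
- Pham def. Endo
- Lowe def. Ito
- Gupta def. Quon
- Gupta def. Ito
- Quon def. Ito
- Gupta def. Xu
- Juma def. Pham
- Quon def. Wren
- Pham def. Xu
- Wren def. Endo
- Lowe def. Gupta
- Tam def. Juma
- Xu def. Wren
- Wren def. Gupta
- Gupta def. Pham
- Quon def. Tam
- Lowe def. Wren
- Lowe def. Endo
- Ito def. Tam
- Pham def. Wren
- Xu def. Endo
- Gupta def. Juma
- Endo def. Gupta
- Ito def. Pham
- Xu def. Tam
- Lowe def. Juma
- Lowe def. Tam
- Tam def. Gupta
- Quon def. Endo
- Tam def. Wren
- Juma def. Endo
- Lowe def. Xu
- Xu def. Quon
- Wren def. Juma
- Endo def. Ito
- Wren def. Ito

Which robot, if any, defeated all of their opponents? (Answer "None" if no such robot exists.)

None

Highest win total is Lowe with 8 (out of 9 possible).
Lowe lost to Quon, so no robot went undefeated.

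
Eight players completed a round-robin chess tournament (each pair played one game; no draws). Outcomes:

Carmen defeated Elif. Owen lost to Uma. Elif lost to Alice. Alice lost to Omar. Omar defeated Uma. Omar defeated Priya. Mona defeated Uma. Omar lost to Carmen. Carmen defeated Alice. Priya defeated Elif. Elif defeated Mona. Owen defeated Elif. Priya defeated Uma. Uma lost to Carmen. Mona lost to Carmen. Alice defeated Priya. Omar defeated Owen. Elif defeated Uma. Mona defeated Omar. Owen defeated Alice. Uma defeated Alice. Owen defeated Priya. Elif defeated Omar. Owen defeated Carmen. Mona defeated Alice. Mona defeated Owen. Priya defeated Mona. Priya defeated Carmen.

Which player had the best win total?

Carmen

Win totals: Uma 2, Carmen 5, Priya 4, Mona 4, Alice 2, Owen 4, Omar 4, Elif 3.
Carmen leads with 5 wins (next highest: 4).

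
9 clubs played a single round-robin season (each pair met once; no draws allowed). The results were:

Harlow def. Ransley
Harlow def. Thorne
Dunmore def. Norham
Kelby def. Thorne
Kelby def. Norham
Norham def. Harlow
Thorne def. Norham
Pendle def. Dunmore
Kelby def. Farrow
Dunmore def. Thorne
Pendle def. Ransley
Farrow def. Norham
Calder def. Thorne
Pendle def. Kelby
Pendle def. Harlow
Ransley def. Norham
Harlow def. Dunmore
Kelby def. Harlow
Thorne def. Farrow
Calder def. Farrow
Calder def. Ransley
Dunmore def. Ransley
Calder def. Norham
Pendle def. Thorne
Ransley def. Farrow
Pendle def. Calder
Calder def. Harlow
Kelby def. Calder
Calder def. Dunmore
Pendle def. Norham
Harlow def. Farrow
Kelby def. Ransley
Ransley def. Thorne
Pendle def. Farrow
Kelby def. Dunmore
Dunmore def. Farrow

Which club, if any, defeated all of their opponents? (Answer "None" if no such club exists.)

Pendle

Pendle has 8 wins out of 8 opponents — a perfect record.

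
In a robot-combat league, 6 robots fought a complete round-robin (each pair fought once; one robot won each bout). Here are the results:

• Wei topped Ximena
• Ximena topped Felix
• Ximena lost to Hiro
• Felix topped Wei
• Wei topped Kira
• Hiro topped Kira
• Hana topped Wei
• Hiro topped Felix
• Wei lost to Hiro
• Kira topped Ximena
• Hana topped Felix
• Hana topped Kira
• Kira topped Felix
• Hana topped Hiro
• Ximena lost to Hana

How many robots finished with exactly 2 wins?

Win totals: Kira 2, Wei 2, Ximena 1, Hana 5, Felix 1, Hiro 4.
Exactly 2: Kira, Wei — 2 robots.

2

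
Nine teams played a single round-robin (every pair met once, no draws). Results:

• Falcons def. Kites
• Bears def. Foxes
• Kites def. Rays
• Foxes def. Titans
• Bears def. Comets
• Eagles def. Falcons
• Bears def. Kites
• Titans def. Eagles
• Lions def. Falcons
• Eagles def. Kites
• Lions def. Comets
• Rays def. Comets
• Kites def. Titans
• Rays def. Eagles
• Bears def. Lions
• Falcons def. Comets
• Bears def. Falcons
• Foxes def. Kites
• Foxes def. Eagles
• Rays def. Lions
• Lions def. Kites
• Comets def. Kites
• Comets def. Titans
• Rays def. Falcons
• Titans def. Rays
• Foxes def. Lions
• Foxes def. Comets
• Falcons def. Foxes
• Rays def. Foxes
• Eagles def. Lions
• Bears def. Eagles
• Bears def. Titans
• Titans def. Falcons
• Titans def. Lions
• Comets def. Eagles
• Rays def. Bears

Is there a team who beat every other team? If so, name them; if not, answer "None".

None

Highest win total is Bears with 7 (out of 8 possible).
Bears lost to Rays, so no team went undefeated.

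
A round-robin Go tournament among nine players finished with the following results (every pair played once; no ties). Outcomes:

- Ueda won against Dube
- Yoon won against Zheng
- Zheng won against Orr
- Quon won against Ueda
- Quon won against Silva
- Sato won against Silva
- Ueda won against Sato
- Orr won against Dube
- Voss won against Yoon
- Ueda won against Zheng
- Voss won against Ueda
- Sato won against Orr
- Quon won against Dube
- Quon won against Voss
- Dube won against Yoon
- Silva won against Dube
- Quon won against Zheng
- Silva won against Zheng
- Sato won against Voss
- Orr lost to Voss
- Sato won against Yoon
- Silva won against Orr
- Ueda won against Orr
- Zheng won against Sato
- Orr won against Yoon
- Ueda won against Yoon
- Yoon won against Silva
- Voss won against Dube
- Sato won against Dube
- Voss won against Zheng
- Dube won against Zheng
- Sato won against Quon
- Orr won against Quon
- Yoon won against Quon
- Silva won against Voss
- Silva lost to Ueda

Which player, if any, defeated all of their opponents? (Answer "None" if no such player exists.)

None

Highest win total is Ueda with 6 (out of 8 possible).
Ueda lost to Quon, Voss, so no player went undefeated.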